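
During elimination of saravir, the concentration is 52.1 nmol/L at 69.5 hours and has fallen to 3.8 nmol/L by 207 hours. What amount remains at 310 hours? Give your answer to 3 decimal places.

0.535 nmol/L

Over Δt = 207 − 69.5 = 137.5 hours, the level fell by a factor of 52.1/3.8 ≈ 13.711.
n = log₂(13.711) ≈ 3.7772 half-lives, so t½ = 137.5/3.7772 ≈ 36.403 hours.
From t = 207 to t = 310: 3.8 × (1/2)^((310−207)/36.403) ≈ 0.5346 nmol/L.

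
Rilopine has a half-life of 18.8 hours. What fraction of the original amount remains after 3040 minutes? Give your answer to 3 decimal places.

0.154

3040 minutes = 50.6667 hours.
n = 50.6667/18.8 ≈ 2.695 half-lives.
Fraction remaining = (1/2)^2.695 ≈ 0.15442.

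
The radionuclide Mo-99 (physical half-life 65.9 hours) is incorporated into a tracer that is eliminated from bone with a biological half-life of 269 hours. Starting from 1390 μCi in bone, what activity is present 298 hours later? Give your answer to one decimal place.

28.1 μCi

1/t_eff = 1/t_phys + 1/t_biol = 1/65.9 + 1/269 = 0.018892 per hour.
t_eff = 65.9 × 269 / (65.9 + 269) ≈ 52.933 hours.
Remaining = 1390 × (1/2)^(298/52.933) = 1390 × (1/2)^5.6298 ≈ 28.072 μCi.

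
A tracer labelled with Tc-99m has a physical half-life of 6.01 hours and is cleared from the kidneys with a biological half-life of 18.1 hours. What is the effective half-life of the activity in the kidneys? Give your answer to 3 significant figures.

1/t_eff = 1/t_phys + 1/t_biol = 1/6.01 + 1/18.1 = 0.22164 per hour.
t_eff = 6.01 × 18.1 / (6.01 + 18.1) ≈ 4.5119 hours.

4.51 hours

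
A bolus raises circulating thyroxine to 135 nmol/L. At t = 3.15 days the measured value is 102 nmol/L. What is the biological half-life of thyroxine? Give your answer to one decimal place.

7.8 days

A/A₀ = 102/135 ≈ 0.75556.
n = log₂(1.3235) ≈ 0.40439 half-lives elapsed in 3.15 days.
t½ = 3.15/0.40439 ≈ 7.7895 days.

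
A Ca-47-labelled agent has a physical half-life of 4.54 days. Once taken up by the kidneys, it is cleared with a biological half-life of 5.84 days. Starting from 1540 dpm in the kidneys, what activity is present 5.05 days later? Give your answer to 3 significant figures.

391 dpm

1/t_eff = 1/t_phys + 1/t_biol = 1/4.54 + 1/5.84 = 0.3915 per day.
t_eff = 4.54 × 5.84 / (4.54 + 5.84) ≈ 2.5543 days.
Remaining = 1540 × (1/2)^(5.05/2.5543) = 1540 × (1/2)^1.9771 ≈ 391.17 dpm.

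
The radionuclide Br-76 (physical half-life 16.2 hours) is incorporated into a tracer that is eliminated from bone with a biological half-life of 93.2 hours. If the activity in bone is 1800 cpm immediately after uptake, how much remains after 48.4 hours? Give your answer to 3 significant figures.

1/t_eff = 1/t_phys + 1/t_biol = 1/16.2 + 1/93.2 = 0.072458 per hour.
t_eff = 16.2 × 93.2 / (16.2 + 93.2) ≈ 13.801 hours.
Remaining = 1800 × (1/2)^(48.4/13.801) = 1800 × (1/2)^3.507 ≈ 158.33 cpm.

158 cpm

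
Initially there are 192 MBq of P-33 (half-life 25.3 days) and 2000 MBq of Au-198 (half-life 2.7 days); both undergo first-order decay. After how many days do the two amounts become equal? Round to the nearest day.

10 days

Set 192·(1/2)^(t/25.3) = 2000·(1/2)^(t/2.7).
Taking log₂: log₂(192/2000) = t·(1/25.3 − 1/2.7).
log₂(0.096) = -3.3808; 1/25.3 − 1/2.7 = -0.33084.
t = -3.3808 / -0.33084 ≈ 10.219 days.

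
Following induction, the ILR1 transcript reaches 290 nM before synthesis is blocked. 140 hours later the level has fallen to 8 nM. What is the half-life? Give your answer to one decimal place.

A/A₀ = 8/290 ≈ 0.027586.
n = log₂(36.25) ≈ 5.1799 half-lives elapsed in 140 hours.
t½ = 140/5.1799 ≈ 27.028 hours.

27.0 hours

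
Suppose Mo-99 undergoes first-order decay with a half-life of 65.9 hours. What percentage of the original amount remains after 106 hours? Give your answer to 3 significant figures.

n = 106/65.9 ≈ 1.6085 half-lives.
Fraction remaining = (1/2)^1.6085 ≈ 0.32794, i.e. 32.794%.

32.8%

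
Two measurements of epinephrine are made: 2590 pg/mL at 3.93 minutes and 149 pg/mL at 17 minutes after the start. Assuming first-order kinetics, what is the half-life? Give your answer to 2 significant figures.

Over Δt = 17 − 3.93 = 13.07 minutes, the level fell by a factor of 2590/149 ≈ 17.383.
n = log₂(17.383) ≈ 4.1196 half-lives, so t½ = 13.07/4.1196 ≈ 3.1727 minutes.

3.2 minutes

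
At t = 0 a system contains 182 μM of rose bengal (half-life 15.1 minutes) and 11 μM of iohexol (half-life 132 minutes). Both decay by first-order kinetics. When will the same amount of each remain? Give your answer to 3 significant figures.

Set 182·(1/2)^(t/15.1) = 11·(1/2)^(t/132).
Taking log₂: log₂(182/11) = t·(1/15.1 − 1/132).
log₂(16.545) = 4.0484; 1/15.1 − 1/132 = 0.058649.
t = 4.0484 / 0.058649 ≈ 69.026 minutes.

69.0 minutes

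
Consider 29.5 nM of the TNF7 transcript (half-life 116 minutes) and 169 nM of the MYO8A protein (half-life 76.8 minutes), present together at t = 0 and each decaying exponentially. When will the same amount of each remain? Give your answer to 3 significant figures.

572 minutes

Set 29.5·(1/2)^(t/116) = 169·(1/2)^(t/76.8).
Taking log₂: log₂(29.5/169) = t·(1/116 − 1/76.8).
log₂(0.17456) = -2.5182; 1/116 − 1/76.8 = -0.0044001.
t = -2.5182 / -0.0044001 ≈ 572.31 minutes.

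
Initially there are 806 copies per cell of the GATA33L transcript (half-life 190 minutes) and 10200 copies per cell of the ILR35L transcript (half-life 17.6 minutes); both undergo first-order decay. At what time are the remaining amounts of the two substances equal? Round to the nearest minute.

Set 806·(1/2)^(t/190) = 10200·(1/2)^(t/17.6).
Taking log₂: log₂(806/10200) = t·(1/190 − 1/17.6).
log₂(0.07902) = -3.6616; 1/190 − 1/17.6 = -0.051555.
t = -3.6616 / -0.051555 ≈ 71.024 minutes.

71 minutes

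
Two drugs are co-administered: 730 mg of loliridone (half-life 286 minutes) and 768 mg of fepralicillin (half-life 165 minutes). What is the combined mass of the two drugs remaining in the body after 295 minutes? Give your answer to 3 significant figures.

loliridone: 730 × (1/2)^(295/286) = 730 × (1/2)^1.0315 ≈ 357.12 mg.
fepralicillin: 768 × (1/2)^(295/165) = 768 × (1/2)^1.7879 ≈ 222.41 mg.
Total = 357.12 + 222.41 ≈ 579.54 mg.

580 mg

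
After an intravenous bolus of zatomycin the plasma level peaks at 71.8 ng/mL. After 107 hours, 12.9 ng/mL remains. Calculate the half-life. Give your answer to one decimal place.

43.2 hours

A/A₀ = 12.9/71.8 ≈ 0.17967.
n = log₂(5.5659) ≈ 2.4766 half-lives elapsed in 107 hours.
t½ = 107/2.4766 ≈ 43.204 hours.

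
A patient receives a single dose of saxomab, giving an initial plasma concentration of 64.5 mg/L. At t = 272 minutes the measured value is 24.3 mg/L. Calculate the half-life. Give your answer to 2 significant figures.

190 minutes

A/A₀ = 24.3/64.5 ≈ 0.37674.
n = log₂(2.6543) ≈ 1.4083 half-lives elapsed in 272 minutes.
t½ = 272/1.4083 ≈ 193.13 minutes.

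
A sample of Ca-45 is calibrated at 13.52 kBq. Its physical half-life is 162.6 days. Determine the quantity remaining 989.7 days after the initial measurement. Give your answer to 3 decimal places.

Number of half-lives: n = 989.7/162.6 ≈ 6.0867.
Remaining = 13.52 × (1/2)^6.0867 = 13.52 × 0.014713 ≈ 0.19893 kBq.

0.199 kBq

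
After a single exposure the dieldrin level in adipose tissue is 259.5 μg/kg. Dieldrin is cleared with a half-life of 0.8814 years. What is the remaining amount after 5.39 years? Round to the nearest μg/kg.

Number of half-lives: n = 5.39/0.8814 ≈ 6.1153.
Remaining = 259.5 × (1/2)^6.1153 = 259.5 × 0.014425 ≈ 3.7433 μg/kg.

4 μg/kg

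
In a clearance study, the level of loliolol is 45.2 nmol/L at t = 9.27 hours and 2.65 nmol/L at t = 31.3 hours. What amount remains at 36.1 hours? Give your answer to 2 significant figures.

Over Δt = 31.3 − 9.27 = 22.03 hours, the level fell by a factor of 45.2/2.65 ≈ 17.057.
n = log₂(17.057) ≈ 4.0923 half-lives, so t½ = 22.03/4.0923 ≈ 5.3833 hours.
From t = 31.3 to t = 36.1: 2.65 × (1/2)^((36.1−31.3)/5.3833) ≈ 1.4284 nmol/L.

1.4 nmol/L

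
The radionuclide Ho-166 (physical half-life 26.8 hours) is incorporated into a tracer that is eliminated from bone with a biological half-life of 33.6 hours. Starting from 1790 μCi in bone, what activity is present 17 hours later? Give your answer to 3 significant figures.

1/t_eff = 1/t_phys + 1/t_biol = 1/26.8 + 1/33.6 = 0.067075 per hour.
t_eff = 26.8 × 33.6 / (26.8 + 33.6) ≈ 14.909 hours.
Remaining = 1790 × (1/2)^(17/14.909) = 1790 × (1/2)^1.1403 ≈ 812.07 μCi.

812 μCi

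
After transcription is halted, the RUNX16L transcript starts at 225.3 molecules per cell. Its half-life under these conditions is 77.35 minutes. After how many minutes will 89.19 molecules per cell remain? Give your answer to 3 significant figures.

Fraction remaining = 89.19/225.3 ≈ 0.39587.
n = log₂(225.3/89.19) = ln(2.5261)/ln 2 ≈ 1.3369 half-lives.
t = n × t½ = 1.3369 × 77.35 ≈ 103.41 minutes.

103 minutes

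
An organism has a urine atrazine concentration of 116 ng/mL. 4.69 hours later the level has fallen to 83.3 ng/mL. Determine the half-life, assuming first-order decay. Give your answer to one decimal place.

A/A₀ = 83.3/116 ≈ 0.7181.
n = log₂(1.3926) ≈ 0.47774 half-lives elapsed in 4.69 hours.
t½ = 4.69/0.47774 ≈ 9.8171 hours.

9.8 hours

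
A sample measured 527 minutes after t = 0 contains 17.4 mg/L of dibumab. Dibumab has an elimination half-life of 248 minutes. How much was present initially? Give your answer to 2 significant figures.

Number of half-lives elapsed: n = 527/248 ≈ 2.125.
A₀ = A × 2^n = 17.4 × 2^2.125 = 17.4 × 4.362 ≈ 75.899 mg/L.

76 mg/L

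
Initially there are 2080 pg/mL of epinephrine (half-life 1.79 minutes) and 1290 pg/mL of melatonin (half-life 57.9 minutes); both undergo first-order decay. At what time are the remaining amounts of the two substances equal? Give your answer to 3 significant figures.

Set 2080·(1/2)^(t/1.79) = 1290·(1/2)^(t/57.9).
Taking log₂: log₂(2080/1290) = t·(1/1.79 − 1/57.9).
log₂(1.6124) = 0.68921; 1/1.79 − 1/57.9 = 0.54139.
t = 0.68921 / 0.54139 ≈ 1.273 minutes.

1.27 minutes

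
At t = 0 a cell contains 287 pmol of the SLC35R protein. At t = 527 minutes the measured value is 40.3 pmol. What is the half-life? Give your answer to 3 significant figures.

186 minutes

A/A₀ = 40.3/287 ≈ 0.14042.
n = log₂(7.1216) ≈ 2.8322 half-lives elapsed in 527 minutes.
t½ = 527/2.8322 ≈ 186.07 minutes.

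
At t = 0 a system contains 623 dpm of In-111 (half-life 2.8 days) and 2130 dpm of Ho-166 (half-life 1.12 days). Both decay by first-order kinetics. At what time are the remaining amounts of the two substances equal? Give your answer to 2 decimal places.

Set 623·(1/2)^(t/2.8) = 2130·(1/2)^(t/1.12).
Taking log₂: log₂(623/2130) = t·(1/2.8 − 1/1.12).
log₂(0.29249) = -1.7735; 1/2.8 − 1/1.12 = -0.53571.
t = -1.7735 / -0.53571 ≈ 3.3106 days.

3.31 days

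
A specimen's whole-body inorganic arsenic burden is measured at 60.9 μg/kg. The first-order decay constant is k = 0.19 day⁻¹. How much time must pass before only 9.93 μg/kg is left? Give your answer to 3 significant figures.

9.55 days

t½ = ln 2 / k = 0.69315 / 0.19 ≈ 3.6481 days.
Fraction remaining = 9.93/60.9 ≈ 0.16305.
n = log₂(60.9/9.93) = ln(6.1329)/ln 2 ≈ 2.6166 half-lives.
t = n × t½ = 2.6166 × 3.6481 ≈ 9.5456 days.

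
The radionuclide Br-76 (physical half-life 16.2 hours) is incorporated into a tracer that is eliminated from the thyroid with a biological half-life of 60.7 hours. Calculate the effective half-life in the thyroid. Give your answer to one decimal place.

1/t_eff = 1/t_phys + 1/t_biol = 1/16.2 + 1/60.7 = 0.078203 per hour.
t_eff = 16.2 × 60.7 / (16.2 + 60.7) ≈ 12.787 hours.

12.8 hours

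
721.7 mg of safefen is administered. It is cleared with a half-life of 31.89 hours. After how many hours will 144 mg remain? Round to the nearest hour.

74 hours

Fraction remaining = 144/721.7 ≈ 0.19953.
n = log₂(721.7/144) = ln(5.0118)/ln 2 ≈ 2.3253 half-lives.
t = n × t½ = 2.3253 × 31.89 ≈ 74.155 hours.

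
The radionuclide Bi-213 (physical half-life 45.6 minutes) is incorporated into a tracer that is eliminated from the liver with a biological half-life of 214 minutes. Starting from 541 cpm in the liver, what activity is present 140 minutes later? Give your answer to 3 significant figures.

40.9 cpm

1/t_eff = 1/t_phys + 1/t_biol = 1/45.6 + 1/214 = 0.026603 per minute.
t_eff = 45.6 × 214 / (45.6 + 214) ≈ 37.59 minutes.
Remaining = 541 × (1/2)^(140/37.59) = 541 × (1/2)^3.7244 ≈ 40.93 cpm.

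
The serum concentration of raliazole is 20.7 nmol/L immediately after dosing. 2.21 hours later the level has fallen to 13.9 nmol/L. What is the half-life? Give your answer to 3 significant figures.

3.85 hours

A/A₀ = 13.9/20.7 ≈ 0.6715.
n = log₂(1.4892) ≈ 0.57455 half-lives elapsed in 2.21 hours.
t½ = 2.21/0.57455 ≈ 3.8465 hours.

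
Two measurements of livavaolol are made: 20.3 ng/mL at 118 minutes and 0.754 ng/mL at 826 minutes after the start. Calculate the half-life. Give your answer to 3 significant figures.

149 minutes

Over Δt = 826 − 118 = 708 minutes, the level fell by a factor of 20.3/0.754 ≈ 26.923.
n = log₂(26.923) ≈ 4.7508 half-lives, so t½ = 708/4.7508 ≈ 149.03 minutes.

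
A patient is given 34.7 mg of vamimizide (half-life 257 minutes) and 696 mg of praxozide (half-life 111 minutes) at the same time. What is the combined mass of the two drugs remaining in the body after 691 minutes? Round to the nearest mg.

15 mg

vamimizide: 34.7 × (1/2)^(691/257) = 34.7 × (1/2)^2.6887 ≈ 5.382 mg.
praxozide: 696 × (1/2)^(691/111) = 696 × (1/2)^6.2252 ≈ 9.3031 mg.
Total = 5.382 + 9.3031 ≈ 14.685 mg.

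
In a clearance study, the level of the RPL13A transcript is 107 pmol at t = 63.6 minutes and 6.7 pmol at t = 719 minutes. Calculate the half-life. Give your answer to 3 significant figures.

Over Δt = 719 − 63.6 = 655.4 minutes, the level fell by a factor of 107/6.7 ≈ 15.97.
n = log₂(15.97) ≈ 3.9973 half-lives, so t½ = 655.4/3.9973 ≈ 163.96 minutes.

164 minutes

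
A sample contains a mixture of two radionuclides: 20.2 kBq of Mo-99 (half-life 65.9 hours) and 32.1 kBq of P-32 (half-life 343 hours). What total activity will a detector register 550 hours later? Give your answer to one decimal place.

10.6 kBq

Mo-99: 20.2 × (1/2)^(550/65.9) = 20.2 × (1/2)^8.346 ≈ 0.062081 kBq.
P-32: 32.1 × (1/2)^(550/343) = 32.1 × (1/2)^1.6035 ≈ 10.563 kBq.
Total = 0.062081 + 10.563 ≈ 10.625 kBq.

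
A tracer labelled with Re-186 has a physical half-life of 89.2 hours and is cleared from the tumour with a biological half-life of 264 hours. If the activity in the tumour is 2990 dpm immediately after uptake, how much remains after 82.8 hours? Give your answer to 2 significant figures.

1300 dpm

1/t_eff = 1/t_phys + 1/t_biol = 1/89.2 + 1/264 = 0.014999 per hour.
t_eff = 89.2 × 264 / (89.2 + 264) ≈ 66.673 hours.
Remaining = 2990 × (1/2)^(82.8/66.673) = 2990 × (1/2)^1.2419 ≈ 1264.2 dpm.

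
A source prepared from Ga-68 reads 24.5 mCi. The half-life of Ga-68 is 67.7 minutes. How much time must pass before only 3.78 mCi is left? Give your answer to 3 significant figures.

183 minutes

Fraction remaining = 3.78/24.5 ≈ 0.15429.
n = log₂(24.5/3.78) = ln(6.4815)/ln 2 ≈ 2.6963 half-lives.
t = n × t½ = 2.6963 × 67.7 ≈ 182.54 minutes.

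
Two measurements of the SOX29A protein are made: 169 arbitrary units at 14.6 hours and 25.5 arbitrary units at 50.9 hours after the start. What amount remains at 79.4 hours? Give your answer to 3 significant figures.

5.78 arbitrary units

Over Δt = 50.9 − 14.6 = 36.3 hours, the level fell by a factor of 169/25.5 ≈ 6.6275.
n = log₂(6.6275) ≈ 2.7285 half-lives, so t½ = 36.3/2.7285 ≈ 13.304 hours.
From t = 50.9 to t = 79.4: 25.5 × (1/2)^((79.4−50.9)/13.304) ≈ 5.7767 arbitrary units.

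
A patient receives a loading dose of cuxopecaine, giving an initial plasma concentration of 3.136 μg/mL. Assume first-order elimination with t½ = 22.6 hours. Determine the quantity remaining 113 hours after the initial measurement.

Elapsed time is 5 half-lives (113/22.6).
Each half-life halves the amount: 3.136 × (1/2)^5 = 3.136/32 = 0.098 μg/mL.

0.098 μg/mL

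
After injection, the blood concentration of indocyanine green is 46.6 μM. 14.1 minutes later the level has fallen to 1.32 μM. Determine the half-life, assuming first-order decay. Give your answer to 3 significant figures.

A/A₀ = 1.32/46.6 ≈ 0.028326.
n = log₂(35.303) ≈ 5.1417 half-lives elapsed in 14.1 minutes.
t½ = 14.1/5.1417 ≈ 2.7423 minutes.

2.74 minutes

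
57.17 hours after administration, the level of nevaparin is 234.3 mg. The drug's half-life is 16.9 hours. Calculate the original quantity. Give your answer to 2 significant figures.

2400 mg

Number of half-lives elapsed: n = 57.17/16.9 ≈ 3.3828.
A₀ = A × 2^n = 234.3 × 2^3.3828 = 234.3 × 10.431 ≈ 2444 mg.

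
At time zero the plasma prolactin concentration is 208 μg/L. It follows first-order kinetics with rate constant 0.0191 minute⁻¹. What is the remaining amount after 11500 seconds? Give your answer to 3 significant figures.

5.35 μg/L

t½ = ln 2 / λ = 0.69315 / 0.0191 ≈ 36.29 minutes.
Convert the elapsed time: 11500 seconds = 191.667 minutes.
Number of half-lives: n = 191.667/36.29 ≈ 5.2815.
Remaining = 208 × (1/2)^5.2815 = 208 × 0.025711 ≈ 5.3479 μg/L.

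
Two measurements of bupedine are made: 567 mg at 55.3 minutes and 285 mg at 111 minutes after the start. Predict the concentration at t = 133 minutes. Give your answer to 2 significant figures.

220 mg

Over Δt = 111 − 55.3 = 55.7 minutes, the level fell by a factor of 567/285 ≈ 1.9895.
n = log₂(1.9895) ≈ 0.99239 half-lives, so t½ = 55.7/0.99239 ≈ 56.127 minutes.
From t = 111 to t = 133: 285 × (1/2)^((133−111)/56.127) ≈ 217.2 mg.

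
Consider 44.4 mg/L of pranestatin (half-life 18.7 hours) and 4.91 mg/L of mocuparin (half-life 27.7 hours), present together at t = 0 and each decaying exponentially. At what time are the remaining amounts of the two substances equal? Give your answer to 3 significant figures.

Set 44.4·(1/2)^(t/18.7) = 4.91·(1/2)^(t/27.7).
Taking log₂: log₂(44.4/4.91) = t·(1/18.7 − 1/27.7).
log₂(9.0428) = 3.1768; 1/18.7 − 1/27.7 = 0.017375.
t = 3.1768 / 0.017375 ≈ 182.84 hours.

183 hours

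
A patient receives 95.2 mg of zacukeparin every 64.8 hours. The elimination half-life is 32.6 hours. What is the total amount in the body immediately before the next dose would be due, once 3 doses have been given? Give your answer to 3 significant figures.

31.6 mg

The 3 doses were given 194.4, 129.6, 64.8 hours ago.
Total = 95.2·(1/2)^(194.4/32.6) + 95.2·(1/2)^(129.6/32.6) + 95.2·(1/2)^(64.8/32.6)
      = 1.5259 + 6.0521 + 24.003 ≈ 31.581 mg.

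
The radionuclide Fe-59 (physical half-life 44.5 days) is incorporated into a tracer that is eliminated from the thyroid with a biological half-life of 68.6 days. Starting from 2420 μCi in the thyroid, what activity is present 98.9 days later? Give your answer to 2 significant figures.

1/t_eff = 1/t_phys + 1/t_biol = 1/44.5 + 1/68.6 = 0.037049 per day.
t_eff = 44.5 × 68.6 / (44.5 + 68.6) ≈ 26.991 days.
Remaining = 2420 × (1/2)^(98.9/26.991) = 2420 × (1/2)^3.6642 ≈ 190.89 μCi.

190 μCi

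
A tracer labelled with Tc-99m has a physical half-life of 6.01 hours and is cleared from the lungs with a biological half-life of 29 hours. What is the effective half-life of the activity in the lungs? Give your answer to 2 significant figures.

1/t_eff = 1/t_phys + 1/t_biol = 1/6.01 + 1/29 = 0.20087 per hour.
t_eff = 6.01 × 29 / (6.01 + 29) ≈ 4.9783 hours.

5.0 hours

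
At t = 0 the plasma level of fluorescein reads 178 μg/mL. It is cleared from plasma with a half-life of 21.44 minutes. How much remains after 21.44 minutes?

89 μg/mL

Elapsed time is 1 half-life (21.44/21.44).
Each half-life halves the amount: 178 × (1/2)^1 = 178/2 = 89 μg/mL.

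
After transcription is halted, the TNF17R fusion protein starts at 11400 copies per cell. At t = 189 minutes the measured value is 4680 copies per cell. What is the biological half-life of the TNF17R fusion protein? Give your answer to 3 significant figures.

A/A₀ = 4680/11400 ≈ 0.41053.
n = log₂(2.4359) ≈ 1.2845 half-lives elapsed in 189 minutes.
t½ = 189/1.2845 ≈ 147.14 minutes.

147 minutes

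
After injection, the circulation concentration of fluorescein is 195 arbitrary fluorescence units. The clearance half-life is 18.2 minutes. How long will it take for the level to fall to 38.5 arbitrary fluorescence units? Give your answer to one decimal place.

42.6 minutes

Fraction remaining = 38.5/195 ≈ 0.19744.
n = log₂(195/38.5) = ln(5.0649)/ln 2 ≈ 2.3405 half-lives.
t = n × t½ = 2.3405 × 18.2 ≈ 42.598 minutes.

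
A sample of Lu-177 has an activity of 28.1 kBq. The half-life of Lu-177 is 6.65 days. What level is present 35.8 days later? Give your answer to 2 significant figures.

0.67 kBq

Number of half-lives: n = 35.8/6.65 ≈ 5.3835.
Remaining = 28.1 × (1/2)^5.3835 = 28.1 × 0.023956 ≈ 0.67317 kBq.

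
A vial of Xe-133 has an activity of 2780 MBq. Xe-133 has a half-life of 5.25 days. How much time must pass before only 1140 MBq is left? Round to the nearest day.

7 days

Fraction remaining = 1140/2780 ≈ 0.41007.
n = log₂(2780/1140) = ln(2.4386)/ln 2 ≈ 1.2861 half-lives.
t = n × t½ = 1.2861 × 5.25 ≈ 6.7518 days.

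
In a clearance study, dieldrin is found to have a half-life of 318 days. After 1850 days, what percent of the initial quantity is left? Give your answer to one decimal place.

n = 1850/318 ≈ 5.8176 half-lives.
Fraction remaining = (1/2)^5.8176 ≈ 0.017731, i.e. 1.7731%.

1.8%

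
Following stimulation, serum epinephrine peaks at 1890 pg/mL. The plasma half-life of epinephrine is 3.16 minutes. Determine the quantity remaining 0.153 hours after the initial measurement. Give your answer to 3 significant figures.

Convert the elapsed time: 0.153 hours = 9.18 minutes.
Number of half-lives: n = 9.18/3.16 ≈ 2.9051.
Remaining = 1890 × (1/2)^2.9051 = 1890 × 0.1335 ≈ 252.32 pg/mL.

252 pg/mL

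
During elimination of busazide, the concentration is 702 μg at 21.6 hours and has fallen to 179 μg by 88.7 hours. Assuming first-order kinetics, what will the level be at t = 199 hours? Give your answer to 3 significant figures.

Over Δt = 88.7 − 21.6 = 67.1 hours, the level fell by a factor of 702/179 ≈ 3.9218.
n = log₂(3.9218) ≈ 1.9715 half-lives, so t½ = 67.1/1.9715 ≈ 34.035 hours.
From t = 88.7 to t = 199: 179 × (1/2)^((199−88.7)/34.035) ≈ 18.935 μg.

18.9 μg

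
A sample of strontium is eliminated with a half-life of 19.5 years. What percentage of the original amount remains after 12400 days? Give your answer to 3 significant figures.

29.9%

12400 days = 33.9726 years.
n = 33.9726/19.5 ≈ 1.7422 half-lives.
Fraction remaining = (1/2)^1.7422 ≈ 0.29892, i.e. 29.892%.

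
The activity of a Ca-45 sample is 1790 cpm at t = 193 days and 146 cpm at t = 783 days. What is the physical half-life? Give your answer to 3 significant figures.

Over Δt = 783 − 193 = 590 days, the level fell by a factor of 1790/146 ≈ 12.26.
n = log₂(12.26) ≈ 3.6159 half-lives, so t½ = 590/3.6159 ≈ 163.17 days.

163 days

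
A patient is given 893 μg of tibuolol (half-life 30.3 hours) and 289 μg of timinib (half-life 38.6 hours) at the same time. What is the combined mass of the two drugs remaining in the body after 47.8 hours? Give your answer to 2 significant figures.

tibuolol: 893 × (1/2)^(47.8/30.3) = 893 × (1/2)^1.5776 ≈ 299.2 μg.
timinib: 289 × (1/2)^(47.8/38.6) = 289 × (1/2)^1.2383 ≈ 122.5 μg.
Total = 299.2 + 122.5 ≈ 421.69 μg.

420 μg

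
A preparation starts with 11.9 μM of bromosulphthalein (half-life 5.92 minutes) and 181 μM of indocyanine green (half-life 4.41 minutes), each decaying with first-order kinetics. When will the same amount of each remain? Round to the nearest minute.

68 minutes

Set 11.9·(1/2)^(t/5.92) = 181·(1/2)^(t/4.41).
Taking log₂: log₂(11.9/181) = t·(1/5.92 − 1/4.41).
log₂(0.065746) = -3.927; 1/5.92 − 1/4.41 = -0.057838.
t = -3.927 / -0.057838 ≈ 67.895 minutes.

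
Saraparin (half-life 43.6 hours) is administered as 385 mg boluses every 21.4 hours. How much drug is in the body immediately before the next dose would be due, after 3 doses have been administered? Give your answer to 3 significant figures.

The 3 doses were given 64.2, 42.8, 21.4 hours ago.
Total = 385·(1/2)^(64.2/43.6) + 385·(1/2)^(42.8/43.6) + 385·(1/2)^(21.4/43.6)
      = 138.74 + 194.96 + 273.97 ≈ 607.68 mg.

608 mg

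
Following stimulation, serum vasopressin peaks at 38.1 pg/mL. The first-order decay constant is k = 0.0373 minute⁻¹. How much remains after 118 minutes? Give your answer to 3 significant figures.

0.467 pg/mL

t½ = ln 2 / k = 0.69315 / 0.0373 ≈ 18.583 minutes.
Number of half-lives: n = 118/18.583 ≈ 6.3499.
Remaining = 38.1 × (1/2)^6.3499 = 38.1 × 0.01226 ≈ 0.46711 pg/mL.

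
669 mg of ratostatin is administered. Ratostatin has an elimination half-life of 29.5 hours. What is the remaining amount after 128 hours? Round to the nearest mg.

Number of half-lives: n = 128/29.5 ≈ 4.339.
Remaining = 669 × (1/2)^4.339 = 669 × 0.049412 ≈ 33.057 mg.

33 mg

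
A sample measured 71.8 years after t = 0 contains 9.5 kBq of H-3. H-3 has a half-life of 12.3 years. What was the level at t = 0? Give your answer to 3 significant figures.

Number of half-lives elapsed: n = 71.8/12.3 ≈ 5.8374.
A₀ = A × 2^n = 9.5 × 2^5.8374 = 9.5 × 57.178 ≈ 543.19 kBq.

543 kBq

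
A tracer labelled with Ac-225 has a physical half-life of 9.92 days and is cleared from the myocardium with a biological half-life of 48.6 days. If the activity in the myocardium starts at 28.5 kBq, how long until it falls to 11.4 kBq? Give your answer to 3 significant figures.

1/t_eff = 1/t_phys + 1/t_biol = 1/9.92 + 1/48.6 = 0.12138 per day.
t_eff = 9.92 × 48.6 / (9.92 + 48.6) ≈ 8.2384 days.
n = log₂(28.5/11.4) ≈ 1.3219; t = 1.3219 × 8.2384 ≈ 10.891 days.

10.9 days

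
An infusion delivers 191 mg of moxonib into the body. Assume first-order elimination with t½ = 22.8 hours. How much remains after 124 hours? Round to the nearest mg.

Number of half-lives: n = 124/22.8 ≈ 5.4386.
Remaining = 191 × (1/2)^5.4386 = 191 × 0.023058 ≈ 4.4041 mg.

4 mg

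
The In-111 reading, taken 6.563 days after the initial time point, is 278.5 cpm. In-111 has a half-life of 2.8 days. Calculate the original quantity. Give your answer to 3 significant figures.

Number of half-lives elapsed: n = 6.563/2.8 ≈ 2.3439.
A₀ = A × 2^n = 278.5 × 2^2.3439 = 278.5 × 5.0768 ≈ 1413.9 cpm.

1410 cpm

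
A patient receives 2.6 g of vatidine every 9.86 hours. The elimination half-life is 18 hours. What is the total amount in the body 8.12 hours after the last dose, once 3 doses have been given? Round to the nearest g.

The 3 doses were given 27.84, 17.98, 8.12 hours ago.
Total = 2.6·(1/2)^(27.84/18) + 2.6·(1/2)^(17.98/18) + 2.6·(1/2)^(8.12/18)
      = 0.88998 + 1.301 + 1.9018 ≈ 4.0928 g.

4 g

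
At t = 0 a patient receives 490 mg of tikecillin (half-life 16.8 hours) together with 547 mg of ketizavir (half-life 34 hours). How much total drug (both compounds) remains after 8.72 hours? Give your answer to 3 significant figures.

800 mg

tikecillin: 490 × (1/2)^(8.72/16.8) = 490 × (1/2)^0.51905 ≈ 341.94 mg.
ketizavir: 547 × (1/2)^(8.72/34) = 547 × (1/2)^0.25647 ≈ 457.91 mg.
Total = 341.94 + 457.91 ≈ 799.85 mg.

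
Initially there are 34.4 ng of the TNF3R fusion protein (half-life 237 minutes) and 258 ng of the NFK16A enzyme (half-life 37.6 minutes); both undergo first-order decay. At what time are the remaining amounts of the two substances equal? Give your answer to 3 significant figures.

Set 34.4·(1/2)^(t/237) = 258·(1/2)^(t/37.6).
Taking log₂: log₂(34.4/258) = t·(1/237 − 1/37.6).
log₂(0.13333) = -2.9069; 1/237 − 1/37.6 = -0.022376.
t = -2.9069 / -0.022376 ≈ 129.91 minutes.

130 minutes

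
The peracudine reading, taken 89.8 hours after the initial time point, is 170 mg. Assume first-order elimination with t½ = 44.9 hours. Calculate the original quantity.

680 mg

Number of half-lives elapsed: n = 89.8/44.9 ≈ 2.
A₀ = A × 2^n = 170 × 2^2 = 170 × 4 ≈ 680 mg.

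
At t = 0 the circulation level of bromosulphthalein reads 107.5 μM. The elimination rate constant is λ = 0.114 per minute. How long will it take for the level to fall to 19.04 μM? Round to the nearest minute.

15 minutes

t½ = ln 2 / λ = 0.69315 / 0.114 ≈ 6.0802 minutes.
Fraction remaining = 19.04/107.5 ≈ 0.17712.
n = log₂(107.5/19.04) = ln(5.646)/ln 2 ≈ 2.4972 half-lives.
t = n × t½ = 2.4972 × 6.0802 ≈ 15.184 minutes.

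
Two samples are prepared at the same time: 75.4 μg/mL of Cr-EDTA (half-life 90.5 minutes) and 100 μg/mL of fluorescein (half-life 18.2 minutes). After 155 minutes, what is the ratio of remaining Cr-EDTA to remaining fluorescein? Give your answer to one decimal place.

84.2

Cr-EDTA: 75.4 × (1/2)^(155/90.5) = 75.4 × (1/2)^1.7127 ≈ 23.004 μg/mL.
fluorescein: 100 × (1/2)^(155/18.2) = 100 × (1/2)^8.5165 ≈ 0.27308 μg/mL.
Ratio ≈ 23.004 / 0.27308 ≈ 84.239.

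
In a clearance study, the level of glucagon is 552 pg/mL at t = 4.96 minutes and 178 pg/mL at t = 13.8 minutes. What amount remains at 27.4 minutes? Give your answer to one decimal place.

31.2 pg/mL

Over Δt = 13.8 − 4.96 = 8.84 minutes, the level fell by a factor of 552/178 ≈ 3.1011.
n = log₂(3.1011) ≈ 1.6328 half-lives, so t½ = 8.84/1.6328 ≈ 5.414 minutes.
From t = 13.8 to t = 27.4: 178 × (1/2)^((27.4−13.8)/5.414) ≈ 31.206 pg/mL.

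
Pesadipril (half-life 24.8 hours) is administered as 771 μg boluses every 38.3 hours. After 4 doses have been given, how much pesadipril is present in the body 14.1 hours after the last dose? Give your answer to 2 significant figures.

780 μg

The 4 doses were given 129, 90.7, 52.4, 14.1 hours ago.
Total = 771·(1/2)^(129/24.8) + 771·(1/2)^(90.7/24.8) + 771·(1/2)^(52.4/24.8) + 771·(1/2)^(14.1/24.8)
      = 20.951 + 61.11 + 178.24 + 519.88 ≈ 780.18 μg.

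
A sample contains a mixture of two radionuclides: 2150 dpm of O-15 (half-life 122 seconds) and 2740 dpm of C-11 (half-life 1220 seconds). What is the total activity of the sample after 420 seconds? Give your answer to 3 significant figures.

O-15: 2150 × (1/2)^(420/122) = 2150 × (1/2)^3.4426 ≈ 197.75 dpm.
C-11: 2740 × (1/2)^(420/1220) = 2740 × (1/2)^0.34426 ≈ 2158.3 dpm.
Total = 197.75 + 2158.3 ≈ 2356.1 dpm.

2360 dpm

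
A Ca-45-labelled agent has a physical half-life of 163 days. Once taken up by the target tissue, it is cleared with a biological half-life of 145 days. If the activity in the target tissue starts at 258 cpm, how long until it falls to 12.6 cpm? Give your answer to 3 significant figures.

1/t_eff = 1/t_phys + 1/t_biol = 1/163 + 1/145 = 0.013032 per day.
t_eff = 163 × 145 / (163 + 145) ≈ 76.737 days.
n = log₂(258/12.6) ≈ 4.3559; t = 4.3559 × 76.737 ≈ 334.26 days.

334 days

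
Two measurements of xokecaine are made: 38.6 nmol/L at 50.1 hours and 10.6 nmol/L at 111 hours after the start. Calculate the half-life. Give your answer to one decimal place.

Over Δt = 111 − 50.1 = 60.9 hours, the level fell by a factor of 38.6/10.6 ≈ 3.6415.
n = log₂(3.6415) ≈ 1.8645 half-lives, so t½ = 60.9/1.8645 ≈ 32.662 hours.

32.7 hours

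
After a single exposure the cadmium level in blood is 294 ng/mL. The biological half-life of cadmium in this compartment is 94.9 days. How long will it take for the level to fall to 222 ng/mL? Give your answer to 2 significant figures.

Fraction remaining = 222/294 ≈ 0.7551.
n = log₂(294/222) = ln(1.3243)/ln 2 ≈ 0.40526 half-lives.
t = n × t½ = 0.40526 × 94.9 ≈ 38.459 days.

38 days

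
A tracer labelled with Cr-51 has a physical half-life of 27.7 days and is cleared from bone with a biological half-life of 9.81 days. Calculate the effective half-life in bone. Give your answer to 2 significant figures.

1/t_eff = 1/t_phys + 1/t_biol = 1/27.7 + 1/9.81 = 0.13804 per day.
t_eff = 27.7 × 9.81 / (27.7 + 9.81) ≈ 7.2444 days.

7.2 days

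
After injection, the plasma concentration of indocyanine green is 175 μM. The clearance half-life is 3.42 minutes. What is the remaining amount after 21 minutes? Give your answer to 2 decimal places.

Number of half-lives: n = 21/3.42 ≈ 6.1404.
Remaining = 175 × (1/2)^6.1404 = 175 × 0.014177 ≈ 2.4809 μM.

2.48 μM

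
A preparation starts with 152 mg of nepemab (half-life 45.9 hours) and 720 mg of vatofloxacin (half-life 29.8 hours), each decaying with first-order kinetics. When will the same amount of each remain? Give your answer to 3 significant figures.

Set 152·(1/2)^(t/45.9) = 720·(1/2)^(t/29.8).
Taking log₂: log₂(152/720) = t·(1/45.9 − 1/29.8).
log₂(0.21111) = -2.2439; 1/45.9 − 1/29.8 = -0.011771.
t = -2.2439 / -0.011771 ≈ 190.64 hours.

191 hours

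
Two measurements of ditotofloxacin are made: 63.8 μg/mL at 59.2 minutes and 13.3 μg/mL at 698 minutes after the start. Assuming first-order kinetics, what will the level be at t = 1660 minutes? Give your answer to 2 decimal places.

1.25 μg/mL

Over Δt = 698 − 59.2 = 638.8 minutes, the level fell by a factor of 63.8/13.3 ≈ 4.797.
n = log₂(4.797) ≈ 2.2621 half-lives, so t½ = 638.8/2.2621 ≈ 282.39 minutes.
From t = 698 to t = 1660: 13.3 × (1/2)^((1660−698)/282.39) ≈ 1.2541 μg/mL.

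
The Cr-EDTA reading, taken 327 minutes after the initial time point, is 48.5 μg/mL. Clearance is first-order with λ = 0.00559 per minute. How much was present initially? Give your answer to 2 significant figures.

t½ = ln 2 / λ = 0.69315 / 0.00559 ≈ 124 minutes.
Number of half-lives elapsed: n = 327/124 ≈ 2.6371.
A₀ = A × 2^n = 48.5 × 2^2.6371 = 48.5 × 6.221 ≈ 301.72 μg/mL.

300 μg/mL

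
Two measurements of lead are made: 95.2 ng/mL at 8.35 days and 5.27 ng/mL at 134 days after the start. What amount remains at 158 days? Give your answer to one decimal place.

Over Δt = 134 − 8.35 = 125.65 days, the level fell by a factor of 95.2/5.27 ≈ 18.065.
n = log₂(18.065) ≈ 4.1751 half-lives, so t½ = 125.65/4.1751 ≈ 30.095 days.
From t = 134 to t = 158: 5.27 × (1/2)^((158−134)/30.095) ≈ 3.0321 ng/mL.

3.0 ng/mL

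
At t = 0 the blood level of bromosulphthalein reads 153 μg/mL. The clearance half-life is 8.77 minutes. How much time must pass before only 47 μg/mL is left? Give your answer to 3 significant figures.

Fraction remaining = 47/153 ≈ 0.30719.
n = log₂(153/47) = ln(3.2553)/ln 2 ≈ 1.7028 half-lives.
t = n × t½ = 1.7028 × 8.77 ≈ 14.934 minutes.

14.9 minutes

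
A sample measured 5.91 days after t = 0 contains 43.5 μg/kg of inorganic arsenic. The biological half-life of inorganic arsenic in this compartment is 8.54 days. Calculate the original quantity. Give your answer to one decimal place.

Number of half-lives elapsed: n = 5.91/8.54 ≈ 0.69204.
A₀ = A × 2^n = 43.5 × 2^0.69204 = 43.5 × 1.6156 ≈ 70.277 μg/kg.

70.3 μg/kg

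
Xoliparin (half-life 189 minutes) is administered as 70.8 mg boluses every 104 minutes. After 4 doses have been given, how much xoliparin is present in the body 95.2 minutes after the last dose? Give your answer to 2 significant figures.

120 mg

The 4 doses were given 407.2, 303.2, 199.2, 95.2 minutes ago.
Total = 70.8·(1/2)^(407.2/189) + 70.8·(1/2)^(303.2/189) + 70.8·(1/2)^(199.2/189) + 70.8·(1/2)^(95.2/189)
      = 15.902 + 23.287 + 34.1 + 49.935 ≈ 123.22 mg.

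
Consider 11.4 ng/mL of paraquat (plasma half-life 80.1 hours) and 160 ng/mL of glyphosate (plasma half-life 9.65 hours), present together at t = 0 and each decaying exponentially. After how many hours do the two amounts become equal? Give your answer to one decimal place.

Set 11.4·(1/2)^(t/80.1) = 160·(1/2)^(t/9.65).
Taking log₂: log₂(11.4/160) = t·(1/80.1 − 1/9.65).
log₂(0.07125) = -3.811; 1/80.1 − 1/9.65 = -0.091143.
t = -3.811 / -0.091143 ≈ 41.813 hours.

41.8 hours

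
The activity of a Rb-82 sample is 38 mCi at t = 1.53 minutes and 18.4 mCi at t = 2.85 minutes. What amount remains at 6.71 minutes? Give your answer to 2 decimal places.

2.21 mCi

Over Δt = 2.85 − 1.53 = 1.32 minutes, the level fell by a factor of 38/18.4 ≈ 2.0652.
n = log₂(2.0652) ≈ 1.0463 half-lives, so t½ = 1.32/1.0463 ≈ 1.2616 minutes.
From t = 2.85 to t = 6.71: 18.4 × (1/2)^((6.71−2.85)/1.2616) ≈ 2.2069 mCi.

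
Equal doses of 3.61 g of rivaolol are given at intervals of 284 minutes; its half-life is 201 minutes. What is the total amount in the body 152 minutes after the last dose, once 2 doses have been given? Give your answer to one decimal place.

The 2 doses were given 436, 152 minutes ago.
Total = 3.61·(1/2)^(436/201) + 3.61·(1/2)^(152/201)
      = 0.80265 + 2.1373 ≈ 2.9399 g.

2.9 g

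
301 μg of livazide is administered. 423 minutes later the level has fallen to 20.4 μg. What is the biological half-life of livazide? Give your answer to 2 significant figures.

110 minutes

A/A₀ = 20.4/301 ≈ 0.067774.
n = log₂(14.755) ≈ 3.8831 half-lives elapsed in 423 minutes.
t½ = 423/3.8831 ≈ 108.93 minutes.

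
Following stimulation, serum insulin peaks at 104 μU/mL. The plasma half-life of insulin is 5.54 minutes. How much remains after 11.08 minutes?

26 μU/mL

Elapsed time is 2 half-lives (11.08/5.54).
Each half-life halves the amount: 104 × (1/2)^2 = 104/4 = 26 μU/mL.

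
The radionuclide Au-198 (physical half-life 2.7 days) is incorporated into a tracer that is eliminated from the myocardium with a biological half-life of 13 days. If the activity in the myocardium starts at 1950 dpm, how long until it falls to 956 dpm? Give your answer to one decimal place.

1/t_eff = 1/t_phys + 1/t_biol = 1/2.7 + 1/13 = 0.44729 per day.
t_eff = 2.7 × 13 / (2.7 + 13) ≈ 2.2357 days.
n = log₂(1950/956) ≈ 1.0284; t = 1.0284 × 2.2357 ≈ 2.2991 days.

2.3 days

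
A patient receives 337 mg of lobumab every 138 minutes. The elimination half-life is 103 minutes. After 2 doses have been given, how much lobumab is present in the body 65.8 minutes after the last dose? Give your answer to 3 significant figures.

302 mg

The 2 doses were given 203.8, 65.8 minutes ago.
Total = 337·(1/2)^(203.8/103) + 337·(1/2)^(65.8/103)
      = 85.507 + 216.43 ≈ 301.94 mg.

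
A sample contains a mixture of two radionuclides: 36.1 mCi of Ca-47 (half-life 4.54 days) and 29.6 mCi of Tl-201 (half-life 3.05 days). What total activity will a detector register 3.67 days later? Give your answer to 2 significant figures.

Ca-47: 36.1 × (1/2)^(3.67/4.54) = 36.1 × (1/2)^0.80837 ≈ 20.614 mCi.
Tl-201: 29.6 × (1/2)^(3.67/3.05) = 29.6 × (1/2)^1.2033 ≈ 12.855 mCi.
Total = 20.614 + 12.855 ≈ 33.469 mCi.

33 mCi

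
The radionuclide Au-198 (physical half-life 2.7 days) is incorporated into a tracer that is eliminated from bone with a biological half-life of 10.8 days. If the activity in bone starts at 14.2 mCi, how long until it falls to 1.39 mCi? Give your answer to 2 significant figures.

7.2 days

1/t_eff = 1/t_phys + 1/t_biol = 1/2.7 + 1/10.8 = 0.46296 per day.
t_eff = 2.7 × 10.8 / (2.7 + 10.8) ≈ 2.16 days.
n = log₂(14.2/1.39) ≈ 3.3527; t = 3.3527 × 2.16 ≈ 7.2419 days.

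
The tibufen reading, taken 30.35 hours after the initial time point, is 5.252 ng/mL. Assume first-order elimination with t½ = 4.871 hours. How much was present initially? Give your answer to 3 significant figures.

394 ng/mL

Number of half-lives elapsed: n = 30.35/4.871 ≈ 6.2308.
A₀ = A × 2^n = 5.252 × 2^6.2308 = 5.252 × 75.101 ≈ 394.43 ng/mL.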